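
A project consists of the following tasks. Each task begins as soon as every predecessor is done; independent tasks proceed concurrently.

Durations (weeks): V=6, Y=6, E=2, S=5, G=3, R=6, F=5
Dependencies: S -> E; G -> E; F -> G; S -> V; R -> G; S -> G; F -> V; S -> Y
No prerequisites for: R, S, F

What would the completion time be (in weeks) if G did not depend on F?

11

With the dependency in place, R→G→E = 6+3+2 = 11 sets the finish at 11 weeks.
Dropping F→G doesn't change G's earliest start (6); another predecessor still binds.
New critical path: R→G→E = 6+3+2 = 11 ⇒ 11 weeks.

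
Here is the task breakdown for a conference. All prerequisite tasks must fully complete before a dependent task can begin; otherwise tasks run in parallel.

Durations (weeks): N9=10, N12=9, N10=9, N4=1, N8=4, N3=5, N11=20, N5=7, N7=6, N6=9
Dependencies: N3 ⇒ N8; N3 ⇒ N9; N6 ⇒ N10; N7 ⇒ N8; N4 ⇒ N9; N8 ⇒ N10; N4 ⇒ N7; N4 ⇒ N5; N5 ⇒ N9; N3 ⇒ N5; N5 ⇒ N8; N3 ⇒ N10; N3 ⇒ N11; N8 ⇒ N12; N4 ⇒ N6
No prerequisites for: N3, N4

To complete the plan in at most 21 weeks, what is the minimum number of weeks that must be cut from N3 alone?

4

Current finish: 25 weeks; target: 21.
N3 is on every critical path, so each week cut from N3 cuts the finish by one (this holds down to a finish of 21).
Need 25 − 21 = 4 weeks off N3 → N3 becomes 1 week, finish becomes 21.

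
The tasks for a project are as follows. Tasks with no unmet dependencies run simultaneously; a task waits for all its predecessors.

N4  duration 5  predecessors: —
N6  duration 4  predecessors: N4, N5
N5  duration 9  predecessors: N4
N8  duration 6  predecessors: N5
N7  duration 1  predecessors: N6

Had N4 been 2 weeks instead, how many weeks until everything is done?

Actual critical path: N4→N5→N8 = 5+9+6 = 20 ⇒ 20 weeks.
Since N4 is critical, the -3 change carries straight to that chain (now 17 weeks).
That remains the longest chain; total 17 weeks.

17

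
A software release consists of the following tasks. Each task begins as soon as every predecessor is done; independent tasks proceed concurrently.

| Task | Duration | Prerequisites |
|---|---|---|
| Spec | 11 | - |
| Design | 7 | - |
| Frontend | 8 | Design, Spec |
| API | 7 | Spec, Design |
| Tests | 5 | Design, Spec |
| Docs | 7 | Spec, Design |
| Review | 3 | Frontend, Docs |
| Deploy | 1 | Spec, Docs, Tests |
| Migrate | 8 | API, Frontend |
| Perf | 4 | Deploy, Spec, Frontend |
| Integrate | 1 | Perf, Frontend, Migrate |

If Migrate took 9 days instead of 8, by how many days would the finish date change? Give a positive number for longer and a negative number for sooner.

Actual critical path: Spec→Frontend→Migrate→Integrate = 11+8+8+1 = 28 ⇒ 28 days.
Migrate is on the critical path; changing it to 9 makes that path 29 days.
No other chain overtakes it, so the finish is 29 days.
Change in finish: 29 − 28 = +1 days.

1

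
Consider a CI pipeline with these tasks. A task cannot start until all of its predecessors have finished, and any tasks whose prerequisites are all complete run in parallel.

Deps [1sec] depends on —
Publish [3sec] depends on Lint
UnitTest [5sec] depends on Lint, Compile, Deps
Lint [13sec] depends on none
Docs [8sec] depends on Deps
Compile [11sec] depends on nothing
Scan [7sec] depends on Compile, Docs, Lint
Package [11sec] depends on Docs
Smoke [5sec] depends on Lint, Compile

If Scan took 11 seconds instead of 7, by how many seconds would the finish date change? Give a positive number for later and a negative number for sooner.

The binding path is Lint→Scan = 13+7 = 20; finish at 20 seconds.
Scan is on the critical path; changing it to 11 makes that path 24 seconds.
That remains the longest chain; total 24 seconds.
Change in finish: 24 − 20 = +4 seconds.

4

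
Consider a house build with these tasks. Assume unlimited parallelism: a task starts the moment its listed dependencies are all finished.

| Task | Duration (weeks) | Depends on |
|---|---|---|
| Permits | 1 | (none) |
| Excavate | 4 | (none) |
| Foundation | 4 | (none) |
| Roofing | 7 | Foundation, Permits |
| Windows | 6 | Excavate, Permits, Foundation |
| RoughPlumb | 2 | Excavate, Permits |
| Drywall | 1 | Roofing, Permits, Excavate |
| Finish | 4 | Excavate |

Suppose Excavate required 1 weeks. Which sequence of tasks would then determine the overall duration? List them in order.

Actual critical path: Foundation→Roofing→Drywall = 4+7+1 = 12 ⇒ 12 weeks.
Excavate is off the critical path — its longest chain is 10 weeks, giving 2 of slack.
The critical path is still Foundation→Roofing→Drywall; finish is now 12 weeks.

Foundation, Roofing, Drywall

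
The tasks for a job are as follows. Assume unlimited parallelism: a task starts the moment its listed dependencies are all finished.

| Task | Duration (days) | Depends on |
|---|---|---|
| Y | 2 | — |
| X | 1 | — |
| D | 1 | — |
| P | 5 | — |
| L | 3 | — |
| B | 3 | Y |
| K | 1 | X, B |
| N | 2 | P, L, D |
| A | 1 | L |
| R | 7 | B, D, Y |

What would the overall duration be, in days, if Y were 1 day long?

Critical path before the change: Y→B→R = 2+3+7 = 12 giving 12 days.
Y lies on that path, so at 1 day the path becomes 11 days.
The critical path is still Y→B→R; finish is now 11 days.

11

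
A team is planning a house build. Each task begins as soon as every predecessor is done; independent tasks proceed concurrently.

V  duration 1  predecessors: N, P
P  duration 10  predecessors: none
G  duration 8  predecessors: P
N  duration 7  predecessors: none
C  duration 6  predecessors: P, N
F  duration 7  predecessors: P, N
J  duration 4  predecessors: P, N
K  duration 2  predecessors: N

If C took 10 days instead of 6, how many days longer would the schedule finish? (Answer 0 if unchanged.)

2

Actual critical path: P→G = 10+8 = 18 ⇒ 18 days.
C has 2 days of float (longest path through it is 16).
The binding chain switches to P→C = 10+10 = 20; finish 20 days.
Change in finish: 20 − 18 = +2 days.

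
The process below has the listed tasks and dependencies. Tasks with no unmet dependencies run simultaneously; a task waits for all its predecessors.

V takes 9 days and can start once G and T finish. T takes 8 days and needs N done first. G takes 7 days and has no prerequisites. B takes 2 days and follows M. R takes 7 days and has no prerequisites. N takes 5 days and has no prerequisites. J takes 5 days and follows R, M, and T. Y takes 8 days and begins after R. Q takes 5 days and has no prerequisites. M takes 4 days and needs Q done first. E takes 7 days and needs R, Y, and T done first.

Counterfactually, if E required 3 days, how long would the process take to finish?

22

Actual critical path: R→Y→E = 7+8+7 = 22 ⇒ 22 days.
E lies on that path, so at 3 days the path becomes 18 days.
Now N→T→V = 5+8+9 = 22 is longest, so the finish becomes 22 days.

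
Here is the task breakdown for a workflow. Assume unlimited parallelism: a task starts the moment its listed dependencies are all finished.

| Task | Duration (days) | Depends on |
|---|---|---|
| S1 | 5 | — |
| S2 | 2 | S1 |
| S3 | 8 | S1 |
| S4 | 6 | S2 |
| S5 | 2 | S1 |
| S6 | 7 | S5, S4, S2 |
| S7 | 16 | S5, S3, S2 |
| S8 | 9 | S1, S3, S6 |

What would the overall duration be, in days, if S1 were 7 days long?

31

Actual critical path: S1→S2→S4→S6→S8 = 5+2+6+7+9 = 29 ⇒ 29 days.
S1 is on the critical path; changing it to 7 makes that path 31 days.
No other chain overtakes it, so the finish is 31 days.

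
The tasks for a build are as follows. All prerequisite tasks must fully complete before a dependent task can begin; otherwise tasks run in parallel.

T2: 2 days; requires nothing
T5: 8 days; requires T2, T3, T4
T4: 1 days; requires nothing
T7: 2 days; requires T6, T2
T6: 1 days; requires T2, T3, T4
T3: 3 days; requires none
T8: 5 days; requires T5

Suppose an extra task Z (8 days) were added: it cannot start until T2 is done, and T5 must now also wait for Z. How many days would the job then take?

23

Originally the job takes 16 days.
With Z inserted, T5 now waits for max(T2, T3, T4, Z).
New critical path: T2→Z→T5→T8 = 2+8+8+5 = 23 ⇒ 23 days.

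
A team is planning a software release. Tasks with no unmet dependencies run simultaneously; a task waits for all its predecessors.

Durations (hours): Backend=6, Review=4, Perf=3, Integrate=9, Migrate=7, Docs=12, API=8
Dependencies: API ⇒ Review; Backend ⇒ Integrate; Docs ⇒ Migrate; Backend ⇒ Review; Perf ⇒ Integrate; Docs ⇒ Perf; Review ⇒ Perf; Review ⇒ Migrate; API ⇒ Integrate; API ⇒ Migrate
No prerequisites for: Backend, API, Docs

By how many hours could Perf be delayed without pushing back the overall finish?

Critical path: API→Review→Perf→Integrate = 8+4+3+9 = 24, so the finish is 24 hours.
Perf finishes as early as 15 and must finish by 15.
Slack of Perf = 12 − 12 = 0 hours.

0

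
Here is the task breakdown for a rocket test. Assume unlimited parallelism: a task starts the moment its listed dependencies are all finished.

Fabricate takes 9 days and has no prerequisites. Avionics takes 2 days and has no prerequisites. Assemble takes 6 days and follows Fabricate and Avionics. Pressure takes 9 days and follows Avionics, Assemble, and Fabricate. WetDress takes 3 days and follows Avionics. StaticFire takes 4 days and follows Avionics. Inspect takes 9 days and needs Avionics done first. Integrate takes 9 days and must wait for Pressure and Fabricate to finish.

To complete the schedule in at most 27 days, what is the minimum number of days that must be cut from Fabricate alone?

6

Current finish: 33 days; target: 27.
Fabricate is on every critical path, so each day cut from Fabricate cuts the finish by one (this holds down to a finish of 26).
Need 33 − 27 = 6 days off Fabricate → Fabricate becomes 3 days, finish becomes 27.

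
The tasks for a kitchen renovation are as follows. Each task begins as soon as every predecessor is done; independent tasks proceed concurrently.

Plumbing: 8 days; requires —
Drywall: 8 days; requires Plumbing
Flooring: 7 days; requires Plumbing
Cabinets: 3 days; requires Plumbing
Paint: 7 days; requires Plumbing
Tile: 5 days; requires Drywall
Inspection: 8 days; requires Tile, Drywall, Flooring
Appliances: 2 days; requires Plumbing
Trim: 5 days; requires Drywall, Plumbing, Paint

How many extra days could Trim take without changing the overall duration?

Plumbing→Drywall→Tile→Inspection = 8+8+5+8 = 29 sets the makespan at 29 days.
The longest chain containing Trim totals 21 days.
So Trim can slip 29 − 21 = 8 days.

8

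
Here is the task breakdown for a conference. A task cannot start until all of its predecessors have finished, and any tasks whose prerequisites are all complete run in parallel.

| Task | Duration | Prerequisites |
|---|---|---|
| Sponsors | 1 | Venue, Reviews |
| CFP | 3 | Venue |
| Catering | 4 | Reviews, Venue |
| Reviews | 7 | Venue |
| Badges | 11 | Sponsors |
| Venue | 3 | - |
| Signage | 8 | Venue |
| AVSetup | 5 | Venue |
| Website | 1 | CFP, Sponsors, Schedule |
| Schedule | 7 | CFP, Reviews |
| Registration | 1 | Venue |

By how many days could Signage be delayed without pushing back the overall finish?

The longest chain is Venue→Reviews→Sponsors→Badges = 3+7+1+11 = 22; overall finish 22 days.
Longest path through Signage: 11 days (earliest finish 11, latest finish 22).
So Signage can slip 22 − 11 = 11 days.

11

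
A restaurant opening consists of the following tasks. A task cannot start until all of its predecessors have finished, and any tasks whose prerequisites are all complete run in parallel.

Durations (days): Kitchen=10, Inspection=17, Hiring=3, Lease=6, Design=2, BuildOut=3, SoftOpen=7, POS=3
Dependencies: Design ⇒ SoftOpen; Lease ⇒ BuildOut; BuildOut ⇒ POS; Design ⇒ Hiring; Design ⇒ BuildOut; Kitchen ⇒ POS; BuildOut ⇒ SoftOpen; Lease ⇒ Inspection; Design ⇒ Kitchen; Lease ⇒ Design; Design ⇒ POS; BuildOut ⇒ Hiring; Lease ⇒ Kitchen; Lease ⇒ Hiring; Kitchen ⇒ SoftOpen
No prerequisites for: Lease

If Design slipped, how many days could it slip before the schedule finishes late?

0

Lease→Design→Kitchen→SoftOpen = 6+2+10+7 = 25 sets the makespan at 25 days.
The longest chain containing Design totals 25 days.
Slack of Design = 6 − 6 = 0 days.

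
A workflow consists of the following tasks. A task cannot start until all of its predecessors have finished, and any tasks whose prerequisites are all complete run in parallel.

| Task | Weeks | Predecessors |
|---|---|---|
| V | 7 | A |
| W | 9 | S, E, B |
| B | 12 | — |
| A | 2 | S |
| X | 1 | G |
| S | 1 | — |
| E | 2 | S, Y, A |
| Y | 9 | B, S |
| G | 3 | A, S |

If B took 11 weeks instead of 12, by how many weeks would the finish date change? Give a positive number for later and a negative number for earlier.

Critical path before the change: B→Y→E→W = 12+9+2+9 = 32 giving 32 weeks.
B is on the critical path; changing it to 11 makes that path 31 weeks.
The critical path is still B→Y→E→W; finish is now 31 weeks.
Change in finish: 31 − 32 = -1 weeks.

-1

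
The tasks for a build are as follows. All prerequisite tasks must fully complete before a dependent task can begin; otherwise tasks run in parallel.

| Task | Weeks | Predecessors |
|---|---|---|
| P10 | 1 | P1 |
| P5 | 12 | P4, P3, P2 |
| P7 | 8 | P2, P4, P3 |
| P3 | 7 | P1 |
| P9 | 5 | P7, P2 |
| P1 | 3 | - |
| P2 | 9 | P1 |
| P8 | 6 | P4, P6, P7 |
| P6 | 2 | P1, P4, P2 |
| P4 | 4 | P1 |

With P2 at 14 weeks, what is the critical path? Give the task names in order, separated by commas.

P1, P2, P7, P8

Critical path before the change: P1→P2→P7→P8 = 3+9+8+6 = 26 giving 26 weeks.
Since P2 is critical, the +5 change carries straight to that chain (now 31 weeks).
That remains the longest chain; total 31 weeks.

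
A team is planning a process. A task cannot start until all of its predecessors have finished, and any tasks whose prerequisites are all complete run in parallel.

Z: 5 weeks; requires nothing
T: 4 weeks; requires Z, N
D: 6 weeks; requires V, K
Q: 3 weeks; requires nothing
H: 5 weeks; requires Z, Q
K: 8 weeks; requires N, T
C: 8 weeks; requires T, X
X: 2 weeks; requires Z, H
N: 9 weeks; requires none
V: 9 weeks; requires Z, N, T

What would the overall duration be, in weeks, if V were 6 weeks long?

27

Actual critical path: N→T→V→D = 9+4+9+6 = 28 ⇒ 28 weeks.
V is on the critical path; changing it to 6 makes that path 25 weeks.
The binding chain switches to N→T→K→D = 9+4+8+6 = 27; finish 27 weeks.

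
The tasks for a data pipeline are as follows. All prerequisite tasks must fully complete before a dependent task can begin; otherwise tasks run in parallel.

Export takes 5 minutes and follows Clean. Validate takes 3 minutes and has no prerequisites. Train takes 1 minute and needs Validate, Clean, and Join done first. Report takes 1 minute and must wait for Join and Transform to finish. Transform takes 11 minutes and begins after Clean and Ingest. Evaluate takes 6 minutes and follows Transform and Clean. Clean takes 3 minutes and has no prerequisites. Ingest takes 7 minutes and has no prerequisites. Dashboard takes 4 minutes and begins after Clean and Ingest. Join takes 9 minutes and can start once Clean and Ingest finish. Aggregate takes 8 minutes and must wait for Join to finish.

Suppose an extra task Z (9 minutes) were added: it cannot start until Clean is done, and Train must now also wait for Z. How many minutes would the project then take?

24

Originally the project takes 24 minutes.
With Z inserted, Train now waits for max(Validate, Clean, Join, Z).
New critical path: Ingest→Join→Aggregate = 7+9+8 = 24 ⇒ 24 minutes.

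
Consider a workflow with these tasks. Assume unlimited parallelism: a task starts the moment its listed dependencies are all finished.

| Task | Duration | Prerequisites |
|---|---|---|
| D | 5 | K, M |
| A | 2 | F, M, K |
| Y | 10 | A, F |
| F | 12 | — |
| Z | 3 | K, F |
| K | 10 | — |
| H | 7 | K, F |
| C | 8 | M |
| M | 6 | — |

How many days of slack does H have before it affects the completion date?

F→A→Y = 12+2+10 = 24 sets the makespan at 24 days.
The longest chain containing H totals 19 days.
So H can slip 24 − 19 = 5 days.

5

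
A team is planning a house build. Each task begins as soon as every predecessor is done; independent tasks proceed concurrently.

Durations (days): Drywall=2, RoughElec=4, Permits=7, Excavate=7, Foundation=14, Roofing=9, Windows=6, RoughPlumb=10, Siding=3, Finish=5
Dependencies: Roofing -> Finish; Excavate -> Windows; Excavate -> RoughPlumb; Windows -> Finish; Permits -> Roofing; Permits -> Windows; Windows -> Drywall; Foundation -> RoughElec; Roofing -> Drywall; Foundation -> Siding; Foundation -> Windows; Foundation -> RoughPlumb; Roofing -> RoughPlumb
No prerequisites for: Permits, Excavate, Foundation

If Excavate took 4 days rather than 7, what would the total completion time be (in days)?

26

Baseline: Permits→Roofing→RoughPlumb = 7+9+10 = 26 → 26 days.
Excavate is off the critical path — its longest chain is 18 days, giving 8 of slack.
The critical path is still Permits→Roofing→RoughPlumb; finish is now 26 days.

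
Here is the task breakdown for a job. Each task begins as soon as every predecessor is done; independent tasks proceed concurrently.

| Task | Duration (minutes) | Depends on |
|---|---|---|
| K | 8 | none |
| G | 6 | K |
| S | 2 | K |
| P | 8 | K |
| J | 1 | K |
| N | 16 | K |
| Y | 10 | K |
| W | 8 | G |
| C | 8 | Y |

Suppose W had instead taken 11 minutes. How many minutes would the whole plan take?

26

The binding path is K→Y→C = 8+10+8 = 26; finish at 26 minutes.
W has 4 minutes of float (longest path through it is 22).
The critical path is still K→Y→C; finish is now 26 minutes.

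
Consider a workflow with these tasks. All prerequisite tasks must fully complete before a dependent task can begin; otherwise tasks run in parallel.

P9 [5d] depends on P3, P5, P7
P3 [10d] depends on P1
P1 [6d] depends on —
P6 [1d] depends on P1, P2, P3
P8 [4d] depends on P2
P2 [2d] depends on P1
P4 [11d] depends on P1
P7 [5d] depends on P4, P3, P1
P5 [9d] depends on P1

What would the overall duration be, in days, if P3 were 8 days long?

27

Baseline: P1→P4→P7→P9 = 6+11+5+5 = 27 → 27 days.
P3 is off the critical path — its longest chain is 26 days, giving 1 of slack.
No other chain overtakes it, so the finish is 27 days.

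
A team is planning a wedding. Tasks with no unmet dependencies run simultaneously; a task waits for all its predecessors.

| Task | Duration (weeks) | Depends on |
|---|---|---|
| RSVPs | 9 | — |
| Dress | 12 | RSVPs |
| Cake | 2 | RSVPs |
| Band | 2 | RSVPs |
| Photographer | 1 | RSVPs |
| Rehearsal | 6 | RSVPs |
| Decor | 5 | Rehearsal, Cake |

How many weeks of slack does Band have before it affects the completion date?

Critical path: RSVPs→Dress = 9+12 = 21, so the finish is 21 weeks.
The longest chain containing Band totals 11 weeks.
So Band can slip 21 − 11 = 10 weeks.

10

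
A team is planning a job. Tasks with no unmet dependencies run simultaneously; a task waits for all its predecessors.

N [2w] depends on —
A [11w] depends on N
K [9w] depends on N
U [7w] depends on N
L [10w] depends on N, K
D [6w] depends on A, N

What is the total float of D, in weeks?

The longest chain is N→K→L = 2+9+10 = 21; overall finish 21 weeks.
D finishes as early as 19 and must finish by 21.
Float = 21 − 19 = 2.

2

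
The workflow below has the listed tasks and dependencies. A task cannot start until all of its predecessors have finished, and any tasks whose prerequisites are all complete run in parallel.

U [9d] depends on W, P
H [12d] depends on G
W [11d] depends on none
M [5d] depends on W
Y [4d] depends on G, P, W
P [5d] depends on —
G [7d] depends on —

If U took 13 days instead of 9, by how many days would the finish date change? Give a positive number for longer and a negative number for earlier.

The binding path is W→U = 11+9 = 20; finish at 20 days.
U lies on that path, so at 13 days the path becomes 24 days.
No other chain overtakes it, so the finish is 24 days.
Change in finish: 24 − 20 = +4 days.

4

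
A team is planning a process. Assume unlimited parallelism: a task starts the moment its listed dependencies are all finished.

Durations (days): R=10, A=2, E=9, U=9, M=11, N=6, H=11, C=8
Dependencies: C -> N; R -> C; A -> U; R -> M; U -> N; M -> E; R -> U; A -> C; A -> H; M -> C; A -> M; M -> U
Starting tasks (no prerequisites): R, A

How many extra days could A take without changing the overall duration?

R→M→U→N = 10+11+9+6 = 36 sets the makespan at 36 days.
The longest chain containing A totals 28 days.
Slack of A = 8 − 0 = 8 days.

8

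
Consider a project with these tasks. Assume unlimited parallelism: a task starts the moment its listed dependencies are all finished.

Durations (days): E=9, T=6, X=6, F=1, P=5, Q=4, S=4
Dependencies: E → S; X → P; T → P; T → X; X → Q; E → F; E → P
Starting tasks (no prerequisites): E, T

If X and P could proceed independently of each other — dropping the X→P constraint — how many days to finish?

Original critical path: T→X→P = 6+6+5 = 17 ⇒ 17 days.
Without X→P, P's earliest start moves from 12 to 9.
The longest chain is now T→X→Q = 6+6+4 = 16, so the project takes 16 days.

16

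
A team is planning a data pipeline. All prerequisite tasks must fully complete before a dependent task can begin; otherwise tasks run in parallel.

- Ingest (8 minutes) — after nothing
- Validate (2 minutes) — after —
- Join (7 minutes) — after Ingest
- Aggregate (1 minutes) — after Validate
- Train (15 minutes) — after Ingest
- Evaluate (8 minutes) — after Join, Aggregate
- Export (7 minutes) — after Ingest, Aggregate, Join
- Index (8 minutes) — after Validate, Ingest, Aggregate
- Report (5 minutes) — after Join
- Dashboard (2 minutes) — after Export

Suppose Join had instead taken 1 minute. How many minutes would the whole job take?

Baseline: Ingest→Join→Export→Dashboard = 8+7+7+2 = 24 → 24 minutes.
Since Join is critical, the -6 change carries straight to that chain (now 18 minutes).
The binding chain switches to Ingest→Train = 8+15 = 23; finish 23 minutes.

23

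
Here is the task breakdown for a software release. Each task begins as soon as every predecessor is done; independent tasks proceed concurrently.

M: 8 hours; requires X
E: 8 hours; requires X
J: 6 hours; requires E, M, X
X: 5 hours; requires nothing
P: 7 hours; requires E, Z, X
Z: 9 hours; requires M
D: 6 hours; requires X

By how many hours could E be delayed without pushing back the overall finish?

Critical path: X→M→Z→P = 5+8+9+7 = 29, so the finish is 29 hours.
Longest path through E: 20 hours (earliest finish 13, latest finish 22).
Float = 29 − 20 = 9.

9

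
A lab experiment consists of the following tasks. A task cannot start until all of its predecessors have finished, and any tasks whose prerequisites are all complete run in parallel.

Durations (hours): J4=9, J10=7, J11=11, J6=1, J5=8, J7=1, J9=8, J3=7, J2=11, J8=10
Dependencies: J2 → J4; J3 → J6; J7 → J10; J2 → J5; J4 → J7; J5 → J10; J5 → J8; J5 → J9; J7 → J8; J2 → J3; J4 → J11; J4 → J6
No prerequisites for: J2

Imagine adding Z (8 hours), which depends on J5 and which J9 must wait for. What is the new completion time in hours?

Originally the plan takes 31 hours.
With Z inserted, J9 now waits for max(J5, Z).
New critical path: J2→J5→Z→J9 = 11+8+8+8 = 35 ⇒ 35 hours.

35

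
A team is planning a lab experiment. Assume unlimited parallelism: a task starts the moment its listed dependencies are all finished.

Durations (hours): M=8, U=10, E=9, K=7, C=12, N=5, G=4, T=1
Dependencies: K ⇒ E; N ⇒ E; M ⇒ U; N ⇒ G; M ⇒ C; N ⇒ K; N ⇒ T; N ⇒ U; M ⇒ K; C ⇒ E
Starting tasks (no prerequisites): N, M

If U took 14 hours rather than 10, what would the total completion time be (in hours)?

29

The binding path is M→C→E = 8+12+9 = 29; finish at 29 hours.
The longest path through U is only 18 hours, so U has float 11.
The critical path is still M→C→E; finish is now 29 hours.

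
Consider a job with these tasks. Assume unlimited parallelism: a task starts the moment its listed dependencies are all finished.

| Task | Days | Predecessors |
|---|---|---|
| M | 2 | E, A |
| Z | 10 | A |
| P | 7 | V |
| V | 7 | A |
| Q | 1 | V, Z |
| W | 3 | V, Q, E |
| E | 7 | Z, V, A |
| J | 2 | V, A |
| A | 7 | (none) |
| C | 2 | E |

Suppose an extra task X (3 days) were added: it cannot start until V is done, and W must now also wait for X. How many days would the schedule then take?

27

Originally the schedule takes 27 days.
With X inserted, W now waits for max(V, Q, E, X).
New critical path: A→Z→E→W = 7+10+7+3 = 27 ⇒ 27 days.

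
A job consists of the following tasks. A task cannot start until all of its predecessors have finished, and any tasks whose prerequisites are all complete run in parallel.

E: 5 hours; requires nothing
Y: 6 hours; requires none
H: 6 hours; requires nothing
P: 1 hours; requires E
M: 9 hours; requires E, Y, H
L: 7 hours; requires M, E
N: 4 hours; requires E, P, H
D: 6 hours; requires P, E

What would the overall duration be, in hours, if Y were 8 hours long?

The binding path is Y→M→L = 6+9+7 = 22; finish at 22 hours.
Y lies on that path, so at 8 hours the path becomes 24 hours.
No other chain overtakes it, so the finish is 24 hours.

24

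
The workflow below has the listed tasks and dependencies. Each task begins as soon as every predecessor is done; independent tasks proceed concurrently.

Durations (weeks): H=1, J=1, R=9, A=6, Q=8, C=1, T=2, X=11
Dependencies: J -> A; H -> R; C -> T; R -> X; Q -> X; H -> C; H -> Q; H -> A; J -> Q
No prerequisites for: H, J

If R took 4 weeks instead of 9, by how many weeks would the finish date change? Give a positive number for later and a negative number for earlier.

The binding path is H→R→X = 1+9+11 = 21; finish at 21 weeks.
R is on the critical path; changing it to 4 makes that path 16 weeks.
Now H→Q→X = 1+8+11 = 20 is longest, so the finish becomes 20 weeks.
Change in finish: 20 − 21 = -1 weeks.

-1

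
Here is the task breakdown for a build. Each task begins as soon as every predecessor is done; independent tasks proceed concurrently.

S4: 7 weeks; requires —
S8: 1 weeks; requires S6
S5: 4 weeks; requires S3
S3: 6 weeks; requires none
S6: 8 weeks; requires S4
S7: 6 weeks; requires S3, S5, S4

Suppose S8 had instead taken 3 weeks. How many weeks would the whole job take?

Critical path before the change: S4→S6→S8 = 7+8+1 = 16 giving 16 weeks.
S8 is on the critical path; changing it to 3 makes that path 18 weeks.
No other chain overtakes it, so the finish is 18 weeks.

18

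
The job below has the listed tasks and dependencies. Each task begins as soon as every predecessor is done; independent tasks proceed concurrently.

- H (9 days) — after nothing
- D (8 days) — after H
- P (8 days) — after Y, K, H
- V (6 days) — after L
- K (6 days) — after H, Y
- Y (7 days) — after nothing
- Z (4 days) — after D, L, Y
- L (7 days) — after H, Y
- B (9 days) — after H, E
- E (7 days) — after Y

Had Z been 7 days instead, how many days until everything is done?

The binding path is Y→E→B = 7+7+9 = 23; finish at 23 days.
Z has 2 days of float (longest path through it is 21).
The binding chain switches to H→D→Z = 9+8+7 = 24; finish 24 days.

24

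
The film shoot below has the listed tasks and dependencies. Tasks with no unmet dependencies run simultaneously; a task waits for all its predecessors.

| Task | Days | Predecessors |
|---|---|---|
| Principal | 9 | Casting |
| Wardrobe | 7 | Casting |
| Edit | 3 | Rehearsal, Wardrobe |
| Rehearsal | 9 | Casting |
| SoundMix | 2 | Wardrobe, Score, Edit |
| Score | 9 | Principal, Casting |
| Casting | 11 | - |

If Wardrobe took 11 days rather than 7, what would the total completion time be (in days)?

31

As given, the longest chain is Casting→Principal→Score→SoundMix = 11+9+9+2 = 31, so the finish is 31 days.
Wardrobe has 8 days of float (longest path through it is 23).
No other chain overtakes it, so the finish is 31 days.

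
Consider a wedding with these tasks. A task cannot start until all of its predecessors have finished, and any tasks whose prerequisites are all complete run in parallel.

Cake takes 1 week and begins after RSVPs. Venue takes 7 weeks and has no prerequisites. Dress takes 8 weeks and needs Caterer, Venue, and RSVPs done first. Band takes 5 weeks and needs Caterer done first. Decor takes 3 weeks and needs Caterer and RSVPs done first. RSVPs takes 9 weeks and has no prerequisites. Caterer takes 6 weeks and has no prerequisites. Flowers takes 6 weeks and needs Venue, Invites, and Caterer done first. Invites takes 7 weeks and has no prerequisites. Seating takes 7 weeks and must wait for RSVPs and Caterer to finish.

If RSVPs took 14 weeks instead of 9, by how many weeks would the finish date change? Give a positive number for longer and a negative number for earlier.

Baseline: RSVPs→Dress = 9+8 = 17 → 17 weeks.
RSVPs lies on that path, so at 14 weeks the path becomes 22 weeks.
No other chain overtakes it, so the finish is 22 weeks.
Change in finish: 22 − 17 = +5 weeks.

5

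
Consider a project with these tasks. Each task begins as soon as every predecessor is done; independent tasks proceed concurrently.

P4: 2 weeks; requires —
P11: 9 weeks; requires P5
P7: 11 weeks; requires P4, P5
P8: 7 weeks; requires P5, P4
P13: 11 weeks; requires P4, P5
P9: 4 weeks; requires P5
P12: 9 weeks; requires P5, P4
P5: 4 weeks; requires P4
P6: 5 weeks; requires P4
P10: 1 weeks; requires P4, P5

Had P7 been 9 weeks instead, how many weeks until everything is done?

17

The binding path is P4→P5→P7 = 2+4+11 = 17; finish at 17 weeks.
P7 is on the critical path; changing it to 9 makes that path 15 weeks.
Now P4→P5→P13 = 2+4+11 = 17 is longest, so the finish becomes 17 weeks.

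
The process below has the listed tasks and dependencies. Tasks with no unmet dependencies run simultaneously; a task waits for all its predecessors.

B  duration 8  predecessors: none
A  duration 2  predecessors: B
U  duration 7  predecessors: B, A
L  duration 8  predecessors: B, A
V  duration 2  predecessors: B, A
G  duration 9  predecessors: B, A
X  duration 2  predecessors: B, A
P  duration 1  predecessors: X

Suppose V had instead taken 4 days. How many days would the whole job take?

Baseline: B→A→G = 8+2+9 = 19 → 19 days.
V is off the critical path — its longest chain is 12 days, giving 7 of slack.
No other chain overtakes it, so the finish is 19 days.

19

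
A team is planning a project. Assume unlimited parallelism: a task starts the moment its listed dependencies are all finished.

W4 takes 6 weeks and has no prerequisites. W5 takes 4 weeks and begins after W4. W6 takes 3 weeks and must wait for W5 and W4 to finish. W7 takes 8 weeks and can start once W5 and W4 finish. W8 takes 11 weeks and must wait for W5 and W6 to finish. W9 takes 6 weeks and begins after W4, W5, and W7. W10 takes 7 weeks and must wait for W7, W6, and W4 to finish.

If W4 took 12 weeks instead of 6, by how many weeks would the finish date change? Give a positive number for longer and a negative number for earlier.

As given, the longest chain is W4→W5→W7→W10 = 6+4+8+7 = 25, so the finish is 25 weeks.
W4 is on the critical path; changing it to 12 makes that path 31 weeks.
No other chain overtakes it, so the finish is 31 weeks.
Change in finish: 31 − 25 = +6 weeks.

6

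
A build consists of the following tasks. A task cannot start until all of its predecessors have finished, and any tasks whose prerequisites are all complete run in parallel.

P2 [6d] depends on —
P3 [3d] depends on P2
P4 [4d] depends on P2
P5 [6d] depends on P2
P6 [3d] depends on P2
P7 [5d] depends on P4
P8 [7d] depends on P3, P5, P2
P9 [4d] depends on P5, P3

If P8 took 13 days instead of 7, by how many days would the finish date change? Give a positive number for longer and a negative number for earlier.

Actual critical path: P2→P5→P8 = 6+6+7 = 19 ⇒ 19 days.
P8 lies on that path, so at 13 days the path becomes 25 days.
That remains the longest chain; total 25 days.
Change in finish: 25 − 19 = +6 days.

6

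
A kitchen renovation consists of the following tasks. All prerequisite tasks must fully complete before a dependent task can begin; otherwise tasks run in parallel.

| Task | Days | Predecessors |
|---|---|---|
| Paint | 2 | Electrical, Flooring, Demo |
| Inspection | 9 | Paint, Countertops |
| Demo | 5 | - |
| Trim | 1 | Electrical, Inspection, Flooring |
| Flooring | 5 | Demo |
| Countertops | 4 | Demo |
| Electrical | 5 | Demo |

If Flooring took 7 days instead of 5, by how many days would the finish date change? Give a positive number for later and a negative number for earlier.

As given, the longest chain is Demo→Flooring→Paint→Inspection→Trim = 5+5+2+9+1 = 22, so the finish is 22 days.
Flooring is on the critical path; changing it to 7 makes that path 24 days.
No other chain overtakes it, so the finish is 24 days.
Change in finish: 24 − 22 = +2 days.

2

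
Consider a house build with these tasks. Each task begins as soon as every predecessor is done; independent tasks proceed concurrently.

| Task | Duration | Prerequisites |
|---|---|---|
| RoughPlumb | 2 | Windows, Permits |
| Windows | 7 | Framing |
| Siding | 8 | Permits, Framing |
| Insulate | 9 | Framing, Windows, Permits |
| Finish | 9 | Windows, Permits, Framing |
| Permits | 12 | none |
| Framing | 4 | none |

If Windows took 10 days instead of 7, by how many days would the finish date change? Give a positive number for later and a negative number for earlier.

2

As given, the longest chain is Permits→Insulate = 12+9 = 21, so the finish is 21 days.
The longest path through Windows is only 20 days, so Windows has float 1.
Now Framing→Windows→Insulate = 4+10+9 = 23 is longest, so the finish becomes 23 days.
Change in finish: 23 − 21 = +2 days.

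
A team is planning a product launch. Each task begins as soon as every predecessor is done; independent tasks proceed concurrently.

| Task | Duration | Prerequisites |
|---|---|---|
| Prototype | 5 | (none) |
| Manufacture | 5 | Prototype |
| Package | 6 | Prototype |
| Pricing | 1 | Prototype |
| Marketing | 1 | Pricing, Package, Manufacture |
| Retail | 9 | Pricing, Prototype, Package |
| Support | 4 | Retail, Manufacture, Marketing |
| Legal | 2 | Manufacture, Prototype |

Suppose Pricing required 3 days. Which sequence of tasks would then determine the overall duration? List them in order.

As given, the longest chain is Prototype→Package→Retail→Support = 5+6+9+4 = 24, so the finish is 24 days.
The longest path through Pricing is only 19 days, so Pricing has float 5.
The critical path is still Prototype→Package→Retail→Support; finish is now 24 days.

Prototype, Package, Retail, Support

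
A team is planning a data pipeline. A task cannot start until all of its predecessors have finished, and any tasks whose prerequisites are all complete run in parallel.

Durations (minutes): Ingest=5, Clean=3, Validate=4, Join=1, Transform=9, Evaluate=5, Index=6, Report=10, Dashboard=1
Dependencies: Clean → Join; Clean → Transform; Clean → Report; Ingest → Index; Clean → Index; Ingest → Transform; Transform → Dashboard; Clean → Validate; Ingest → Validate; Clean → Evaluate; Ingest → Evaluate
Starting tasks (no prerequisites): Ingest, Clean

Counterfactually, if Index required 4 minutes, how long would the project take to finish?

15

Baseline: Ingest→Transform→Dashboard = 5+9+1 = 15 → 15 minutes.
The longest path through Index is only 11 minutes, so Index has float 4.
No other chain overtakes it, so the finish is 15 minutes.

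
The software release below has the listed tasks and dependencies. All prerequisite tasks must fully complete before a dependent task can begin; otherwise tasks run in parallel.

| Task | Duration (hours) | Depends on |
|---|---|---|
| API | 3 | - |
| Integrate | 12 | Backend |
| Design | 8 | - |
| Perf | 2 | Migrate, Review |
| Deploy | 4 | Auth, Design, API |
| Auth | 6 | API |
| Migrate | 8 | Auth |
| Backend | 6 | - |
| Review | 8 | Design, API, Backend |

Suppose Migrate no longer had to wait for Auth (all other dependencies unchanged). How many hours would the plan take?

18

With the dependency in place, API→Auth→Migrate→Perf = 3+6+8+2 = 19 sets the finish at 19 hours.
Without Auth→Migrate, Migrate's earliest start moves from 9 to 0.
After: Design→Review→Perf = 8+8+2 = 18 → 18 hours.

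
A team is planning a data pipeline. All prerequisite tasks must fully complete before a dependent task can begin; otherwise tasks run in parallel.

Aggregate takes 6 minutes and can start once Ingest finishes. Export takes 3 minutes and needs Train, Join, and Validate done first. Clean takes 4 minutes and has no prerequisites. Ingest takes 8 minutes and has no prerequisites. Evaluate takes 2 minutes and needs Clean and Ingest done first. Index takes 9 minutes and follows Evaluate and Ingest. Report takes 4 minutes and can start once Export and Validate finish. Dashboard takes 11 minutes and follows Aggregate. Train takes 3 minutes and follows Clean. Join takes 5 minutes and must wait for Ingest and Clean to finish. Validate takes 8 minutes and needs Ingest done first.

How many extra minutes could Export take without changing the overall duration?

Ingest→Aggregate→Dashboard = 8+6+11 = 25 sets the makespan at 25 minutes.
Longest path through Export: 23 minutes (earliest finish 19, latest finish 21).
So Export can slip 21 − 19 = 2 minutes.

2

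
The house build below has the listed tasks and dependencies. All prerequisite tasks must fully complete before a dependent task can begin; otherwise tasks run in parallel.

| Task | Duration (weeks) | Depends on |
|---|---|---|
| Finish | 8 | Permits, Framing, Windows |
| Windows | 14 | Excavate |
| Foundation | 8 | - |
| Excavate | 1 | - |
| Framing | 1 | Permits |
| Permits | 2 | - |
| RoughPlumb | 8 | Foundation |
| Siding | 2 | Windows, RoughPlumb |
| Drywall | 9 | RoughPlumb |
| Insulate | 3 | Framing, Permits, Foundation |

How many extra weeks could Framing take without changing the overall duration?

14

Critical path: Foundation→RoughPlumb→Drywall = 8+8+9 = 25, so the finish is 25 weeks.
The longest chain containing Framing totals 11 weeks.
Slack of Framing = 16 − 2 = 14 weeks.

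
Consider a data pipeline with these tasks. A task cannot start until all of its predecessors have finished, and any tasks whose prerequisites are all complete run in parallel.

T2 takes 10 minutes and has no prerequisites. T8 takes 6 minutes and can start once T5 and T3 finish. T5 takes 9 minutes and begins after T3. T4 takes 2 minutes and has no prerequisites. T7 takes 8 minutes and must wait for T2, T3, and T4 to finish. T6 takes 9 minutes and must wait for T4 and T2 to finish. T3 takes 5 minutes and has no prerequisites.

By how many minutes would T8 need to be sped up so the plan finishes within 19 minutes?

1

Current finish: 20 minutes; target: 19.
T8 is on every critical path, so each minute cut from T8 cuts the finish by one (this holds down to a finish of 19).
Need 20 − 19 = 1 minute off T8 → T8 becomes 5 minutes, finish becomes 19.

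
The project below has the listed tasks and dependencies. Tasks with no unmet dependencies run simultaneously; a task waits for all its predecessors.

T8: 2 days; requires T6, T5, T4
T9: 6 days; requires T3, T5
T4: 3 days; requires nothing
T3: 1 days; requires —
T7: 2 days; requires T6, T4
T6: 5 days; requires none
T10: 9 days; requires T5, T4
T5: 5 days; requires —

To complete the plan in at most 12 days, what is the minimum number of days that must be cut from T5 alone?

2

Current finish: 14 days; target: 12.
T5 is on every critical path, so each day cut from T5 cuts the finish by one (this holds down to a finish of 12).
Need 14 − 12 = 2 days off T5 → T5 becomes 3 days, finish becomes 12.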